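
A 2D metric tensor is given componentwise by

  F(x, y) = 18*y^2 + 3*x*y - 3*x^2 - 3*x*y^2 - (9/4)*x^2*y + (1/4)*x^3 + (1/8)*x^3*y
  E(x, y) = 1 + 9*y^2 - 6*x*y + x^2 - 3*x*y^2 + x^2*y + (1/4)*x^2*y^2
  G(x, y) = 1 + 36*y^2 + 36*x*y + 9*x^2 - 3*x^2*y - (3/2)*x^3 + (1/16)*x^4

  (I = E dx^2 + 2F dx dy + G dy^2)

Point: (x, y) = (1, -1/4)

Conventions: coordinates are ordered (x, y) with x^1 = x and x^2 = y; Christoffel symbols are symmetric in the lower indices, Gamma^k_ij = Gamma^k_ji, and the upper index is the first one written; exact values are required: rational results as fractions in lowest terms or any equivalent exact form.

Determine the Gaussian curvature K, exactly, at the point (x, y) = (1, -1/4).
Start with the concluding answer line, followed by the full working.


Answer: K = -47104/110889

E = 233/64, F = -65/32, G = 41/16, EG - F^2 = 333/64 at the point
E_x = 91/32, E_y = -65/8, F_x = -165/32, F_y = -53/8, G_x = 25/4, G_y = 15
E_yy = 25/2, F_xy = 3/8, G_xx = 45/4
Evaluate Brioschi's two determinant matrices M1, M2 and divide by (EG - F^2)^2.
M1 = [[-E_yy/2 + F_xy - G_xx/2, E_x/2, F_x - E_y/2], [F_y - G_x/2, E, F], [G_y/2, F, G]] = [[-23/2, 91/64, -35/32], [-39/4, 233/64, -65/32], [15/2, -65/32, 41/16]]; det M1 = -9669/256
M2 = [[0, E_y/2, G_x/2], [E_y/2, E, F], [G_x/2, F, G]] = [[0, -65/16, 25/8], [-65/16, 233/64, -65/32], [25/8, -65/32, 41/16]]; det M2 = -6725/256
det M1 - det M2 = -23/2; K = -23/2 / (333/64)^2 = -47104/110889


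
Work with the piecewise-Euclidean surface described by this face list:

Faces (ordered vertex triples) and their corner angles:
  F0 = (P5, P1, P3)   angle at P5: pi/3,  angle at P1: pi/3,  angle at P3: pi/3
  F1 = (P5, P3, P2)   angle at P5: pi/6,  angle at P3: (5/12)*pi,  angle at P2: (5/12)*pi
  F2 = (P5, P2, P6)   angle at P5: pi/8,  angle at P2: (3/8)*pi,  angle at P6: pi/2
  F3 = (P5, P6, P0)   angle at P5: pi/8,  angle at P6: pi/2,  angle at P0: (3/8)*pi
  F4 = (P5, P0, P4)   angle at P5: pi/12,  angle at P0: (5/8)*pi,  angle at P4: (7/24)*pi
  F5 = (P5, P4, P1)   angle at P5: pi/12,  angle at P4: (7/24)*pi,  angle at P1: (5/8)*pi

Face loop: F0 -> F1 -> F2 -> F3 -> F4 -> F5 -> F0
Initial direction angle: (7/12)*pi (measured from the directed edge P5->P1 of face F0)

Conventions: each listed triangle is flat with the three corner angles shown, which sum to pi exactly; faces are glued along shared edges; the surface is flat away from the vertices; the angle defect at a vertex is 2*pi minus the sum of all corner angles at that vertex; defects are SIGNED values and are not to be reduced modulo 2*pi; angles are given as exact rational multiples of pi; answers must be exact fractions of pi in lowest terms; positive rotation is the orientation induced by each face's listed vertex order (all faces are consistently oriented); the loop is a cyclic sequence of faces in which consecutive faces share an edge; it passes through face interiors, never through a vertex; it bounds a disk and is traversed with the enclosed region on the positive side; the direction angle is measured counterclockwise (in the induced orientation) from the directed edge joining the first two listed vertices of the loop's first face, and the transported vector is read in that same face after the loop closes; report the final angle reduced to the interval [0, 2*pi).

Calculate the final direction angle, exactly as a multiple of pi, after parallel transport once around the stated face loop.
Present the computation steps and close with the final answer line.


enclosed vertex P5: corner angles sum to (11/12)*pi, defect = 2*pi - (11/12)*pi = (13/12)*pi
by Gauss-Bonnet the loop rotates the vector by the enclosed defect sum (positive orientation, mod 2*pi)
final angle = (7/12)*pi + (13/12)*pi = (5/3)*pi (mod 2*pi)

Answer: final direction angle = (5/3)*pi


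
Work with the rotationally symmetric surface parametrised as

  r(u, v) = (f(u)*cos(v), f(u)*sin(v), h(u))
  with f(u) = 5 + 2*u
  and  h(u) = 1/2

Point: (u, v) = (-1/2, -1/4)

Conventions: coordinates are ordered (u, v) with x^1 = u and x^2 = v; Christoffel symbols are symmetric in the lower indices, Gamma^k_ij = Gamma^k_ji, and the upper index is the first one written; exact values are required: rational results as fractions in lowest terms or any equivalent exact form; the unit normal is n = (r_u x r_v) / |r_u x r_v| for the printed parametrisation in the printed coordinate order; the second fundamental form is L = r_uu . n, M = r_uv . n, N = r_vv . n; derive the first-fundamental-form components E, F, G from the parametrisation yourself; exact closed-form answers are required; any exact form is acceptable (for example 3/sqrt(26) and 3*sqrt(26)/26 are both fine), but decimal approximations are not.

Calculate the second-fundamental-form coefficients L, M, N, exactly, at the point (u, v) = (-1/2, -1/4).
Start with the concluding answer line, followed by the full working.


Answer: L = 0, M = 0, N = 0

f = 4, f' = 2, f'' = 0, h' = 0, h'' = 0
E = 4, F = 0, G = 16; answer radicand W^2 = 4
unnormalised second-form numerators: l = 0, m = 0, n = 0; L = l/sqrt(4), and similarly M = m/sqrt(W^2), N = n/sqrt(W^2)


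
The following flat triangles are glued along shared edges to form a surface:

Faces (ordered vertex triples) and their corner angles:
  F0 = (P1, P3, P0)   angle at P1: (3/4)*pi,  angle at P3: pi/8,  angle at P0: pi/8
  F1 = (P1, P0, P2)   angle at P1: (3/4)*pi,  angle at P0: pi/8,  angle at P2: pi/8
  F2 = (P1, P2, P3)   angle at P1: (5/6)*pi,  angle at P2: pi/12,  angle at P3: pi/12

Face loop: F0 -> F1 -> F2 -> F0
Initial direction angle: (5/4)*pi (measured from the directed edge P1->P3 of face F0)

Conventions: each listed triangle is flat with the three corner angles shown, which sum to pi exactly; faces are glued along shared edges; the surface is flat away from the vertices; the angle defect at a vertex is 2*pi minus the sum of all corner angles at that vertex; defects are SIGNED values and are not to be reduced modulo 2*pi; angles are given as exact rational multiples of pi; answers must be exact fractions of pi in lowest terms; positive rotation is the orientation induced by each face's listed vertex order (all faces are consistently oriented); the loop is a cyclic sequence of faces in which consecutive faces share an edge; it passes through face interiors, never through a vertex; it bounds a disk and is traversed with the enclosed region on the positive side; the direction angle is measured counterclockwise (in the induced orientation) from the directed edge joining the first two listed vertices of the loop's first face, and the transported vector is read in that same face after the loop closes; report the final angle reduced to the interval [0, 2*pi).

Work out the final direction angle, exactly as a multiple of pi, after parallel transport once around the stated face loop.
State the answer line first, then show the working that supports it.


Answer: final direction angle = (11/12)*pi

enclosed vertex P1: corner angles sum to (7/3)*pi, defect = 2*pi - (7/3)*pi = -pi/3
summing the enclosed defects onto the initial angle, mod 2*pi in the induced orientation:
final angle = (5/4)*pi - pi/3 = (11/12)*pi (mod 2*pi)


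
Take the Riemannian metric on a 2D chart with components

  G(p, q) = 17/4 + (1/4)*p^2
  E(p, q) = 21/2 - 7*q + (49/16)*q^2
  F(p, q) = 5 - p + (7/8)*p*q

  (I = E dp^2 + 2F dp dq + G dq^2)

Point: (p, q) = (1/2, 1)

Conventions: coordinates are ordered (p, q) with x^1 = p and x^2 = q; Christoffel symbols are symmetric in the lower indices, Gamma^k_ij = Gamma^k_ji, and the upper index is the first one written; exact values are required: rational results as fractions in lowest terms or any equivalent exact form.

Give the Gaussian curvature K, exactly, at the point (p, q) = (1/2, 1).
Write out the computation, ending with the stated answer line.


E = 105/16, F = 79/16, G = 69/16, EG - F^2 = 251/64 at the point
E_p = 0, E_q = -7/8, F_p = -1/8, F_q = 7/16, G_p = 1/4, G_q = 0
E_qq = 49/8, F_pq = 7/8, G_pp = 1/2
Compute both Brioschi determinants and normalise by (EG - F^2)^2.
M1 = [[-E_qq/2 + F_pq - G_pp/2, E_p/2, F_p - E_q/2], [F_q - G_p/2, E, F], [G_q/2, F, G]] = [[-39/16, 0, 5/16], [5/16, 105/16, 79/16], [0, 79/16, 69/16]]; det M1 = -37181/4096
M2 = [[0, E_q/2, G_p/2], [E_q/2, E, F], [G_p/2, F, G]] = [[0, -7/16, 1/8], [-7/16, 105/16, 79/16], [1/8, 79/16, 69/16]]; det M2 = -6013/4096
det M1 - det M2 = -487/64; K = -487/64 / (251/64)^2 = -31168/63001

Answer: K = -31168/63001


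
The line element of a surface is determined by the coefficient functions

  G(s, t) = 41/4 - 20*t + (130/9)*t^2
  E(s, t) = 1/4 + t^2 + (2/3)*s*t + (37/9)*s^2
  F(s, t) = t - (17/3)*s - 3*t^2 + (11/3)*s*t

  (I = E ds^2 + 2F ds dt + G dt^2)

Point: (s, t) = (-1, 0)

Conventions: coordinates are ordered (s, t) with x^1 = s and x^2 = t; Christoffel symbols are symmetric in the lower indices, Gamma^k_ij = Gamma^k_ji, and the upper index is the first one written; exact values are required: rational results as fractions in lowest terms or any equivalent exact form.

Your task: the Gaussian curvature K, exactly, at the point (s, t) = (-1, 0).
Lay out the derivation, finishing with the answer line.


E = 157/36, F = 17/3, G = 41/4, EG - F^2 = 1813/144 at the point
E_s = -74/9, E_t = -2/3, F_s = -17/3, F_t = -8/3, G_s = 0, G_t = -20
E_tt = 2, F_st = 11/3, G_ss = 0
Compute both Brioschi determinants and normalise by (EG - F^2)^2.
M1 = [[-E_tt/2 + F_st - G_ss/2, E_s/2, F_s - E_t/2], [F_t - G_s/2, E, F], [G_t/2, F, G]] = [[8/3, -37/9, -16/3], [-8/3, 157/36, 17/3], [-10, 17/3, 41/4]]; det M1 = 13/6
M2 = [[0, E_t/2, G_s/2], [E_t/2, E, F], [G_s/2, F, G]] = [[0, -1/3, 0], [-1/3, 157/36, 17/3], [0, 17/3, 41/4]]; det M2 = -41/36
det M1 - det M2 = 119/36; K = 119/36 / (1813/144)^2 = 9792/469567

Answer: K = 9792/469567


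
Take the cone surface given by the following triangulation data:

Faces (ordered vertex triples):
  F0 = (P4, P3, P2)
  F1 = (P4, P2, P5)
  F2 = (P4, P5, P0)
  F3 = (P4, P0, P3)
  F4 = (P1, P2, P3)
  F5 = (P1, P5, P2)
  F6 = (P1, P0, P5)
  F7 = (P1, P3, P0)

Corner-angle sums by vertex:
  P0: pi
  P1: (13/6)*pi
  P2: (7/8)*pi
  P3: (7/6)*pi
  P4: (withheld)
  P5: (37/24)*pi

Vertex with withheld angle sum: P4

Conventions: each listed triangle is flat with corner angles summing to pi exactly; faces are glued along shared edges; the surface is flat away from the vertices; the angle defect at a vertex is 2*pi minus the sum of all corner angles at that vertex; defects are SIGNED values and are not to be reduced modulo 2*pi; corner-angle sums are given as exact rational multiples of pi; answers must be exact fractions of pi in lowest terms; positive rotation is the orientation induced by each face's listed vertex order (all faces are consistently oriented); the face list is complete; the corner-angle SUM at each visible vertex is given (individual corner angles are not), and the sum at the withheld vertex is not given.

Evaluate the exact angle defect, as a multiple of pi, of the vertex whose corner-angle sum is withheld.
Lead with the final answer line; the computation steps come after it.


Answer: defect(P4) = (3/4)*pi

V = 6, E = 12, F = 8; chi = V - E + F = 2
Gauss-Bonnet: total defect = 2*pi*chi = 4*pi; visible defects sum to (13/4)*pi


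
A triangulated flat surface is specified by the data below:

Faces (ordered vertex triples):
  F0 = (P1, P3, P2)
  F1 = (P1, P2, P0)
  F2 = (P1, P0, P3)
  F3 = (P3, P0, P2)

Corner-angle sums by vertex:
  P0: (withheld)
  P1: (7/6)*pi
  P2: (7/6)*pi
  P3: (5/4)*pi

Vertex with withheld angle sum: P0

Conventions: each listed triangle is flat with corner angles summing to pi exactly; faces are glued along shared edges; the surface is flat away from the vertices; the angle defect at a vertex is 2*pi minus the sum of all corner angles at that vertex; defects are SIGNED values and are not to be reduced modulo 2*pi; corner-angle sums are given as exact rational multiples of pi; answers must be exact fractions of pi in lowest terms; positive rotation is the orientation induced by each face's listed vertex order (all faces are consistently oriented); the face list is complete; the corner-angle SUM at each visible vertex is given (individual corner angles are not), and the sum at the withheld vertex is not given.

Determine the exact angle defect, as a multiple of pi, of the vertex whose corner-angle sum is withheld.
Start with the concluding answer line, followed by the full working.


Answer: defect(P0) = (19/12)*pi

V = 4, E = 6, F = 4; chi = V - E + F = 2
Gauss-Bonnet: total defect = 2*pi*chi = 4*pi; visible defects sum to (29/12)*pi


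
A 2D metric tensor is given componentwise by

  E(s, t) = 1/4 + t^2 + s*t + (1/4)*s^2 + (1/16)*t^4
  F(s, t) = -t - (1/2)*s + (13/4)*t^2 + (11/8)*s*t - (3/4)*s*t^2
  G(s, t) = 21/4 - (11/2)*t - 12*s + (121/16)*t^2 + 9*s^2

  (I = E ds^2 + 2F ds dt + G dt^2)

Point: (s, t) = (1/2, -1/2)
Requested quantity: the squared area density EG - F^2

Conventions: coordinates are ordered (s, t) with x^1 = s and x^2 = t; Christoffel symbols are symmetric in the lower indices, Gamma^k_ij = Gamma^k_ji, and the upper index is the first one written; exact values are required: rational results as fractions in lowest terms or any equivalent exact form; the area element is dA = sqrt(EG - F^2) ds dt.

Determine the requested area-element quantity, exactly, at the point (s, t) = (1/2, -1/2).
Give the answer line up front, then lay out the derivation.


Answer: EG - F^2 = 25433/16384

E = 81/256, F = 5/8, G = 393/64; EG - F^2 = 25433/16384


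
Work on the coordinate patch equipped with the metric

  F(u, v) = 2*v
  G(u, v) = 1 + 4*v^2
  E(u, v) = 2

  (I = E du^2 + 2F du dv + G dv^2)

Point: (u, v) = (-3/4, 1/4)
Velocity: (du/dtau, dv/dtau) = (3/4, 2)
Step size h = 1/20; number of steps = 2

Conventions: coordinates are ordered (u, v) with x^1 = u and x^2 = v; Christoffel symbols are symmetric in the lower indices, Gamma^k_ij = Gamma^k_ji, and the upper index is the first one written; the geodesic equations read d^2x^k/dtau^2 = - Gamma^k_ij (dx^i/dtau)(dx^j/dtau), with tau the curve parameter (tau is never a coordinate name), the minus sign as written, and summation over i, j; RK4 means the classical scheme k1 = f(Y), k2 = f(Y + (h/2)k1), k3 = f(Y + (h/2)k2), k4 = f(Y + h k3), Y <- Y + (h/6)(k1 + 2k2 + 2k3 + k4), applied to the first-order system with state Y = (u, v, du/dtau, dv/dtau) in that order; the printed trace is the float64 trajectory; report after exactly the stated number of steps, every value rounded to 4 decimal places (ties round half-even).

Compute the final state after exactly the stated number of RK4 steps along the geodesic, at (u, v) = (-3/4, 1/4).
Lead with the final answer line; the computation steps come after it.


Answer: u = -0.6907, v = 0.4403, du/dtau = 0.4572, dv/dtau = 1.8008

f(Y) = (du/dtau, dv/dtau, -Gamma^u_ij Y'^i Y'^j, -Gamma^v_ij Y'^i Y'^j) with the Gammas evaluated at the stage position; h = 0.050000; intermediate values shown to 6 dp
step 0: u = -0.7500, v = 0.2500, du/dtau = 0.7500, dv/dtau = 2.0000
step 1:
  k1: at (u, v) = (-0.750000, 0.250000), (du/dtau, dv/dtau) = (0.750000, 2.000000); Gamma_uuu = 0.000000, Gamma_uuv = 0.000000, Gamma_uvv = 0.888889, Gamma_vuu = 0.000000, Gamma_vuv = 0.000000, Gamma_vvv = 0.444444; k1 = (0.750000, 2.000000, -3.555556, -1.777778)
  k2: at (u, v) = (-0.731250, 0.300000), (du/dtau, dv/dtau) = (0.661111, 1.955556); Gamma_uuu = 0.000000, Gamma_uuv = 0.000000, Gamma_uvv = 0.847458, Gamma_vuu = 0.000000, Gamma_vuv = 0.000000, Gamma_vvv = 0.508475; k2 = (0.661111, 1.955556, -3.240845, -1.944507)
  k3: at (u, v) = (-0.733472, 0.298889), (du/dtau, dv/dtau) = (0.668979, 1.951387); Gamma_uuu = 0.000000, Gamma_uuv = 0.000000, Gamma_uvv = 0.848415, Gamma_vuu = 0.000000, Gamma_vuv = 0.000000, Gamma_vvv = 0.507163; k3 = (0.668979, 1.951387, -3.230688, -1.931234)
  k4: at (u, v) = (-0.716551, 0.347569), (du/dtau, dv/dtau) = (0.588466, 1.903438); Gamma_uuu = 0.000000, Gamma_uuv = 0.000000, Gamma_uvv = 0.805407, Gamma_vuu = 0.000000, Gamma_vuv = 0.000000, Gamma_vvv = 0.559869; k4 = (0.588466, 1.903438, -2.918050, -2.028450)
  Y <- Y + (h/6)(k1 + 2k2 + 2k3 + k4): u = -0.7167, v = 0.3476, du/dtau = 0.5882, dv/dtau = 1.9037
step 2:
  k1: at (u, v) = (-0.716678, 0.347644), (du/dtau, dv/dtau) = (0.588194, 1.903686); Gamma_uuu = 0.000000, Gamma_uuv = 0.000000, Gamma_uvv = 0.805339, Gamma_vuu = 0.000000, Gamma_vuv = 0.000000, Gamma_vvv = 0.559943; k1 = (0.588194, 1.903686, -2.918564, -2.029245)
  k2: at (u, v) = (-0.701973, 0.395237), (du/dtau, dv/dtau) = (0.515230, 1.852955); Gamma_uuu = 0.000000, Gamma_uuv = 0.000000, Gamma_uvv = 0.761949, Gamma_vuu = 0.000000, Gamma_vuv = 0.000000, Gamma_vvv = 0.602300; k2 = (0.515230, 1.852955, -2.616107, -2.067962)
  k3: at (u, v) = (-0.703797, 0.393968), (du/dtau, dv/dtau) = (0.522792, 1.851987); Gamma_uuu = 0.000000, Gamma_uuv = 0.000000, Gamma_uvv = 0.763113, Gamma_vuu = 0.000000, Gamma_vuv = 0.000000, Gamma_vvv = 0.601285; k3 = (0.522792, 1.851987, -2.617367, -2.062319)
  k4: at (u, v) = (-0.690538, 0.440244), (du/dtau, dv/dtau) = (0.457326, 1.800570); Gamma_uuu = 0.000000, Gamma_uuv = 0.000000, Gamma_uvv = 0.720654, Gamma_vuu = 0.000000, Gamma_vuv = 0.000000, Gamma_vvv = 0.634527; k4 = (0.457326, 1.800570, -2.336397, -2.057168)
  Y <- Y + (h/6)(k1 + 2k2 + 2k3 + k4): u = -0.6907, v = 0.4403, du/dtau = 0.4572, dv/dtau = 1.8008


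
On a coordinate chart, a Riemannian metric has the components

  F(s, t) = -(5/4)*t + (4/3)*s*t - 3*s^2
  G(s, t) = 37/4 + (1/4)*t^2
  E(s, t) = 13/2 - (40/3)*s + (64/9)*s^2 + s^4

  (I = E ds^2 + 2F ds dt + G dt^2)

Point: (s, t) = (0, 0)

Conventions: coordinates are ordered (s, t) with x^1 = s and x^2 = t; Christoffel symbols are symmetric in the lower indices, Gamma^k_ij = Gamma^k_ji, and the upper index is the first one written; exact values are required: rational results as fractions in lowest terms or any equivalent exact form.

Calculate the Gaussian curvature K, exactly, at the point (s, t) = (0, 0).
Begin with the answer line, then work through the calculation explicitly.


Answer: K = 16/18759

E = 13/2, F = 0, G = 37/4, EG - F^2 = 481/8 at the point
E_s = -40/3, E_t = 0, F_s = 0, F_t = -5/4, G_s = 0, G_t = 0
E_tt = 0, F_st = 4/3, G_ss = 0
Brioschi: K = (det M1 - det M2) / (EG - F^2)^2 with the standard first/second-derivative matrices M1, M2.
M1 = [[-E_tt/2 + F_st - G_ss/2, E_s/2, F_s - E_t/2], [F_t - G_s/2, E, F], [G_t/2, F, G]] = [[4/3, -20/3, 0], [-5/4, 13/2, 0], [0, 0, 37/4]]; det M1 = 37/12
M2 = [[0, E_t/2, G_s/2], [E_t/2, E, F], [G_s/2, F, G]] = [[0, 0, 0], [0, 13/2, 0], [0, 0, 37/4]]; det M2 = 0
det M1 - det M2 = 37/12; K = 37/12 / (481/8)^2 = 16/18759


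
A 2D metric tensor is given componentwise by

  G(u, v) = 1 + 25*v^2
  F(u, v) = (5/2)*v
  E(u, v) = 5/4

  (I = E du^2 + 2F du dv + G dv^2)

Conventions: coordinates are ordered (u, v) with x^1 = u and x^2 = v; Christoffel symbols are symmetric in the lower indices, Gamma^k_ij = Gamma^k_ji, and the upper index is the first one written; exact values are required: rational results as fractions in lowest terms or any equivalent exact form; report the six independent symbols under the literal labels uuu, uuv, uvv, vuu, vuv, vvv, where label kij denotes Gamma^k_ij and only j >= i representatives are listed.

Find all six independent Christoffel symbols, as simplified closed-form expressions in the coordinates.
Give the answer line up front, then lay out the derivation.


Answer: Gamma_uuu = 0, Gamma_uuv = 0, Gamma_uvv = 2/(20*v^2 + 1), Gamma_vuu = 0, Gamma_vuv = 0, Gamma_vvv = 20*v/(20*v^2 + 1)

E = 5/4; F = (5/2)*v; G = 1 + 25*v^2
Gamma^k_ij = (1/2) g^{kl} (d_i g_jl + d_j g_il - d_l g_ij), with g^inv = (1/(EG-F^2)) [[G, -F], [-F, E]]
first partials: E_u = 0, E_v = 0, F_u = 0, F_v = 5/2, G_u = 0, G_v = 50*v
D = EG - F^2 = 5/4 + 25*v^2
expanded: Gamma^u_uu = (G E_u - 2F F_u + F E_v)/(2D), Gamma^u_uv = (G E_v - F G_u)/(2D), Gamma^u_vv = (2G F_v - G G_u - F G_v)/(2D), Gamma^v_uu = (2E F_u - E E_v - F E_u)/(2D), Gamma^v_uv = (E G_u - F E_v)/(2D), Gamma^v_vv = (E G_v - 2F F_v + F G_u)/(2D); substitute and cancel common factors


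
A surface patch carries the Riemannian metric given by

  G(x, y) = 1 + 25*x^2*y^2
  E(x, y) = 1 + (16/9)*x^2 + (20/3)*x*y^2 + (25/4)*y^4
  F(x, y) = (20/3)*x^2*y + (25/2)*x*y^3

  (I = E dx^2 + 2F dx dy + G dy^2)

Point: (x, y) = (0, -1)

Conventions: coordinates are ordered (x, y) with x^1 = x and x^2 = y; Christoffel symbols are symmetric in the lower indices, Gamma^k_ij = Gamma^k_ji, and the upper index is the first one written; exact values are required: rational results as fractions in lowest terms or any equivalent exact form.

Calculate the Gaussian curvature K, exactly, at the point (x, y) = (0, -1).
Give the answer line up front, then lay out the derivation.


Answer: K = -400/841

E = 29/4, F = 0, G = 1, EG - F^2 = 29/4 at the point
E_x = 20/3, E_y = -25, F_x = -25/2, F_y = 0, G_x = 0, G_y = 0
E_yy = 75, F_xy = 75/2, G_xx = 50
Evaluate Brioschi's two determinant matrices M1, M2 and divide by (EG - F^2)^2.
M1 = [[-E_yy/2 + F_xy - G_xx/2, E_x/2, F_x - E_y/2], [F_y - G_x/2, E, F], [G_y/2, F, G]] = [[-25, 10/3, 0], [0, 29/4, 0], [0, 0, 1]]; det M1 = -725/4
M2 = [[0, E_y/2, G_x/2], [E_y/2, E, F], [G_x/2, F, G]] = [[0, -25/2, 0], [-25/2, 29/4, 0], [0, 0, 1]]; det M2 = -625/4
det M1 - det M2 = -25; K = -25 / (29/4)^2 = -400/841


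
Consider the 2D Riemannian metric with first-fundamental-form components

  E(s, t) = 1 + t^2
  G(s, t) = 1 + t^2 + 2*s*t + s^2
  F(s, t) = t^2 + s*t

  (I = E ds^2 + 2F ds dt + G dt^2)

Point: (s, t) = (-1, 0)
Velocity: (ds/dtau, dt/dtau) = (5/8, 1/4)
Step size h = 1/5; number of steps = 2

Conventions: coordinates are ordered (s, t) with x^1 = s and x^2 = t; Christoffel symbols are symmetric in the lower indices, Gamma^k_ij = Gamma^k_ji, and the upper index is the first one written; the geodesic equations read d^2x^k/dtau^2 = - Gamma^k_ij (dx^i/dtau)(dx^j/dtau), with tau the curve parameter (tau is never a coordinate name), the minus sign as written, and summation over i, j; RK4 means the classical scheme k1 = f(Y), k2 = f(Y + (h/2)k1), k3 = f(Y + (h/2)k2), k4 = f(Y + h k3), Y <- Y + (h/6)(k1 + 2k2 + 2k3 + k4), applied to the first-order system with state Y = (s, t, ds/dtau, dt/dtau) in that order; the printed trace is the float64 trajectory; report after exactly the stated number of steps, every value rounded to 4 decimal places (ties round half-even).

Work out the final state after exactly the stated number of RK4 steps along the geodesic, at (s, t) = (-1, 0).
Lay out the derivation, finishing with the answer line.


f(Y) = (ds/dtau, dt/dtau, -Gamma^s_ij Y'^i Y'^j, -Gamma^t_ij Y'^i Y'^j) with the Gammas evaluated at the stage position; h = 0.200000; intermediate values shown to 6 dp
step 0: s = -1.0000, t = 0.0000, ds/dtau = 0.6250, dt/dtau = 0.2500
step 1:
  k1: at (s, t) = (-1.000000, 0.000000), (ds/dtau, dt/dtau) = (0.625000, 0.250000); Gamma_sss = 0.000000, Gamma_sst = 0.000000, Gamma_stt = 0.000000, Gamma_tss = 0.000000, Gamma_tst = -0.500000, Gamma_ttt = -0.500000; k1 = (0.625000, 0.250000, 0.000000, 0.187500)
  k2: at (s, t) = (-0.937500, 0.025000), (ds/dtau, dt/dtau) = (0.625000, 0.268750); Gamma_sss = 0.000000, Gamma_sst = 0.013637, Gamma_stt = 0.013637, Gamma_tss = 0.000000, Gamma_tst = -0.497741, Gamma_ttt = -0.497741; k2 = (0.625000, 0.268750, -0.005566, 0.203160)
  k3: at (s, t) = (-0.937500, 0.026875), (ds/dtau, dt/dtau) = (0.624443, 0.270316); Gamma_sss = 0.000000, Gamma_sst = 0.014686, Gamma_stt = 0.014686, Gamma_tss = 0.000000, Gamma_tst = -0.497620, Gamma_ttt = -0.497620; k3 = (0.624443, 0.270316, -0.006031, 0.204355)
  k4: at (s, t) = (-0.875111, 0.054063), (ds/dtau, dt/dtau) = (0.623794, 0.290871); Gamma_sss = 0.000000, Gamma_sst = 0.032237, Gamma_stt = 0.032237, Gamma_tss = 0.000000, Gamma_tst = -0.489581, Gamma_ttt = -0.489581; k4 = (0.623794, 0.290871, -0.014426, 0.219084)
  Y <- Y + (h/6)(k1 + 2k2 + 2k3 + k4): s = -0.8751, t = 0.0540, ds/dtau = 0.6237, dt/dtau = 0.2907
step 2:
  k1: at (s, t) = (-0.875077, 0.053967), (ds/dtau, dt/dtau) = (0.623746, 0.290720); Gamma_sss = 0.000000, Gamma_sst = 0.032178, Gamma_stt = 0.032178, Gamma_tss = 0.000000, Gamma_tst = -0.489591, Gamma_ttt = -0.489591; k1 = (0.623746, 0.290720, -0.014390, 0.218940)
  k2: at (s, t) = (-0.812703, 0.083039), (ds/dtau, dt/dtau) = (0.622307, 0.312615); Gamma_sss = 0.000000, Gamma_sst = 0.053946, Gamma_stt = 0.053946, Gamma_tss = 0.000000, Gamma_tst = -0.474022, Gamma_ttt = -0.474022; k2 = (0.622307, 0.312615, -0.026261, 0.230760)
  k3: at (s, t) = (-0.812847, 0.085228), (ds/dtau, dt/dtau) = (0.621120, 0.313796); Gamma_sss = 0.000000, Gamma_sst = 0.055462, Gamma_stt = 0.055462, Gamma_tss = 0.000000, Gamma_tst = -0.473496, Gamma_ttt = -0.473496; k3 = (0.621120, 0.313796, -0.027081, 0.231198)
  k4: at (s, t) = (-0.750853, 0.116726), (ds/dtau, dt/dtau) = (0.618330, 0.336960); Gamma_sss = 0.000000, Gamma_sst = 0.082449, Gamma_stt = 0.082449, Gamma_tss = 0.000000, Gamma_tst = -0.447911, Gamma_ttt = -0.447911; k4 = (0.618330, 0.336960, -0.043718, 0.237504)
  Y <- Y + (h/6)(k1 + 2k2 + 2k3 + k4): s = -0.7508, t = 0.1167, ds/dtau = 0.6183, dt/dtau = 0.3367

Answer: s = -0.7508, t = 0.1167, ds/dtau = 0.6183, dt/dtau = 0.3367


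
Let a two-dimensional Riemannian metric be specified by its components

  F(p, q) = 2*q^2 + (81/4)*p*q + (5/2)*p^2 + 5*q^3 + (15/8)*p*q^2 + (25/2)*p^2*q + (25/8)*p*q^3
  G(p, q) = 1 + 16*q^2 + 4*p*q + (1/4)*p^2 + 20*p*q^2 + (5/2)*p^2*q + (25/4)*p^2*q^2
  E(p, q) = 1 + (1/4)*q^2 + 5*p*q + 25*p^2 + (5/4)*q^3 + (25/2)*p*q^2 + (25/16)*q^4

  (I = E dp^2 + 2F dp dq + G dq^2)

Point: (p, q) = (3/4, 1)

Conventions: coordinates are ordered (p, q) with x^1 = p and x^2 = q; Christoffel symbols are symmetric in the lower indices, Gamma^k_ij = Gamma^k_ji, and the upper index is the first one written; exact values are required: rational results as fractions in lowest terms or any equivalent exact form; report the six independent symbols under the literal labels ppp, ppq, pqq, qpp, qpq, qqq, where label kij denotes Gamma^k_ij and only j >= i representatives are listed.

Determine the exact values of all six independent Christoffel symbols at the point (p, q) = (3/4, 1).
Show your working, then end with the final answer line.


E = 125/4, F = 275/8, G = 641/16 at the point
E_p = 55, E_q = 33, F_p = 191/4, F_q = 817/16, G_p = 75/2, G_q = 1175/16
EG - F^2 = 1125/16;  g^inv = (16/1125) * [[641/16, -275/8], [-275/8, 125/4]]
first-kind symbols [ij,l] = (1/2)(d_i g_jl + d_j g_il - d_l g_ij): [pp,p] = E_p/2 = 55/2, [pp,q] = F_p - E_q/2 = 125/4, [pq,p] = E_q/2 = 33/2, [pq,q] = G_p/2 = 75/4, [qq,p] = F_q - G_p/2 = 517/16, [qq,q] = G_q/2 = 1175/32
Gamma^p_ij = (G*[ij,p] - F*[ij,q])/(EG - F^2), Gamma^q_ij = (E*[ij,q] - F*[ij,p])/(EG - F^2)

Answer: Gamma_ppp = 88/225, Gamma_ppq = 88/375, Gamma_pqq = 517/1125, Gamma_qpp = 4/9, Gamma_qpq = 4/15, Gamma_qqq = 47/90


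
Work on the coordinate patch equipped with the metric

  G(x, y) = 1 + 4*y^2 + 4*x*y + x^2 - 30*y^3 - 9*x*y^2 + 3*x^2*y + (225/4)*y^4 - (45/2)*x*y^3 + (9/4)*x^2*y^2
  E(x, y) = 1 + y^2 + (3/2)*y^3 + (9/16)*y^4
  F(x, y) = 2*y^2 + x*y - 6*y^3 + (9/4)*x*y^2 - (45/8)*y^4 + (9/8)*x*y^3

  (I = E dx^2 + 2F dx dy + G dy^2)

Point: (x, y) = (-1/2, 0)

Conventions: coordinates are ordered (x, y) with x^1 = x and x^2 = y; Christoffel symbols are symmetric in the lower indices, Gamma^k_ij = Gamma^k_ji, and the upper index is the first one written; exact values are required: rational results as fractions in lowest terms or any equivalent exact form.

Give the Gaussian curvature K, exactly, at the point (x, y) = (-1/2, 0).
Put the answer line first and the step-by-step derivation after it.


Answer: K = -16/25

E = 1, F = 0, G = 5/4, EG - F^2 = 5/4 at the point
E_x = 0, E_y = 0, F_x = 0, F_y = -1/2, G_x = -1, G_y = -5/4
E_yy = 2, F_xy = 1, G_xx = 2
By Brioschi, K is (det M1 - det M2) divided by (EG - F^2) squared.
M1 = [[-E_yy/2 + F_xy - G_xx/2, E_x/2, F_x - E_y/2], [F_y - G_x/2, E, F], [G_y/2, F, G]] = [[-1, 0, 0], [0, 1, 0], [-5/8, 0, 5/4]]; det M1 = -5/4
M2 = [[0, E_y/2, G_x/2], [E_y/2, E, F], [G_x/2, F, G]] = [[0, 0, -1/2], [0, 1, 0], [-1/2, 0, 5/4]]; det M2 = -1/4
det M1 - det M2 = -1; K = -1 / (5/4)^2 = -16/25


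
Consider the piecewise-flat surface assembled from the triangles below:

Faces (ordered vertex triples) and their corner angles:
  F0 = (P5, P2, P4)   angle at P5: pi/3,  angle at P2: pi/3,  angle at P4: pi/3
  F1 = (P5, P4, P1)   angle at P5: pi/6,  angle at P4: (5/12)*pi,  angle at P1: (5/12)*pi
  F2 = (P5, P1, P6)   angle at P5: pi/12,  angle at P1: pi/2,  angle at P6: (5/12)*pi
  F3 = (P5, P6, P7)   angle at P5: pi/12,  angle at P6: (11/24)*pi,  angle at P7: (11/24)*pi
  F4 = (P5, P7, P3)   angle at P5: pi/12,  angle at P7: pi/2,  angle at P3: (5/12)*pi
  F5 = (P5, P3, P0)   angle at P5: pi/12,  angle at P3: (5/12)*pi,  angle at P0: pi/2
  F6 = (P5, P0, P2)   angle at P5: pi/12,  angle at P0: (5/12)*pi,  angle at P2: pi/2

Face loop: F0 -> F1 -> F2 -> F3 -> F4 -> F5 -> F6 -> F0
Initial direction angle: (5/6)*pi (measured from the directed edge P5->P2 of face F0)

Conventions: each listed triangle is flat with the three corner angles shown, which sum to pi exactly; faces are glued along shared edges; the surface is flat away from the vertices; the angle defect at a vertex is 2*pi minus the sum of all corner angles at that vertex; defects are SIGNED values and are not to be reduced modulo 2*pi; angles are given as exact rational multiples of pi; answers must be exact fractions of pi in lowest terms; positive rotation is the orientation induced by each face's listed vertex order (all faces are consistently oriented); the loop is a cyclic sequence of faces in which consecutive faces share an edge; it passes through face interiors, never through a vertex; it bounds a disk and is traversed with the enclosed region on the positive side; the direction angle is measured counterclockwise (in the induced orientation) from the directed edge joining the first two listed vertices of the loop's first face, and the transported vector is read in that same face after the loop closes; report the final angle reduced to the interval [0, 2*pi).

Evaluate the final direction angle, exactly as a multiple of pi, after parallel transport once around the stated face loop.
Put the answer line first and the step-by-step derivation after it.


Answer: final direction angle = (23/12)*pi

enclosed vertex P5: corner angles sum to (11/12)*pi, defect = 2*pi - (11/12)*pi = (13/12)*pi
the final direction is the initial angle plus the enclosed defects, taken mod 2*pi in the induced orientation
final angle = (5/6)*pi + (13/12)*pi = (23/12)*pi (mod 2*pi)


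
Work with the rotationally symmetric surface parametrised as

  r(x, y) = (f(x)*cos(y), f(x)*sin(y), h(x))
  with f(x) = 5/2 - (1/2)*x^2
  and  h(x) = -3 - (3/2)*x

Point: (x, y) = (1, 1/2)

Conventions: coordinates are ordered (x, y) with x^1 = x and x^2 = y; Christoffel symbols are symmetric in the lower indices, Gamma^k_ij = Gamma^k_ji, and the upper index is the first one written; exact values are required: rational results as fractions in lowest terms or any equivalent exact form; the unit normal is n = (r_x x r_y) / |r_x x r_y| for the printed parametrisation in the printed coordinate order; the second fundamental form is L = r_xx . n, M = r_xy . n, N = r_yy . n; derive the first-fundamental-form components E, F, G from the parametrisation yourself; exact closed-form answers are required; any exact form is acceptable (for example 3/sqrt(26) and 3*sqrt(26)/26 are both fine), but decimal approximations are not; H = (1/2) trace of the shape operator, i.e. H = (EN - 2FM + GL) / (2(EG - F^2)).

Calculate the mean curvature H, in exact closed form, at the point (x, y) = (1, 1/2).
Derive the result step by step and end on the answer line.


f = 2, f' = -1, f'' = -1, h' = -3/2, h'' = 0
E = 13/4, F = 0, G = 4; answer radicand W^2 = 13/4
unnormalised second-form numerators: l = -3/2, m = 0, n = -3; L = l/sqrt(13/4), and similarly M = m/sqrt(W^2), N = n/sqrt(W^2)
H = (E*n - 2*F*m + G*l) / (2*(EG - F^2)*sqrt(W^2)); E*n - 2*F*m + G*l = -63/4, EG - F^2 = 13, so H = (-63/104)/sqrt(13/4)

Answer: H = -63*sqrt(13)/676


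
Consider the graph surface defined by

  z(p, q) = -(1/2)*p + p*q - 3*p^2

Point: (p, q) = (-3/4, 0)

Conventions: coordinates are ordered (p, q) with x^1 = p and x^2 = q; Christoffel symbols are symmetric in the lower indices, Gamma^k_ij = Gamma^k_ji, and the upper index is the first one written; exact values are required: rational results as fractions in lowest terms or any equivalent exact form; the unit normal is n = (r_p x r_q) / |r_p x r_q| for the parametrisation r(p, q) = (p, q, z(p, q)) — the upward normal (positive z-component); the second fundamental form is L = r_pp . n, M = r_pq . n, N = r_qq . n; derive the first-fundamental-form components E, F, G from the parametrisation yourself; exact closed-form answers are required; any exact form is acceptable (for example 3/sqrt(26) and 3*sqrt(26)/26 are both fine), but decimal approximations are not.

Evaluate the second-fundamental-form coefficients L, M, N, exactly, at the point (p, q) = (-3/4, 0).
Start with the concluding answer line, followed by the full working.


Answer: L = -24*sqrt(281)/281, M = 4*sqrt(281)/281, N = 0

z_p = 4, z_q = -3/4, z_pp = -6, z_pq = 1, z_qq = 0
E = 17, F = -3, G = 25/16; answer radicand W^2 = 281/16
unnormalised second-form numerators: l = -6, m = 1, n = 0; L = l/sqrt(281/16), and similarly M = m/sqrt(W^2), N = n/sqrt(W^2)


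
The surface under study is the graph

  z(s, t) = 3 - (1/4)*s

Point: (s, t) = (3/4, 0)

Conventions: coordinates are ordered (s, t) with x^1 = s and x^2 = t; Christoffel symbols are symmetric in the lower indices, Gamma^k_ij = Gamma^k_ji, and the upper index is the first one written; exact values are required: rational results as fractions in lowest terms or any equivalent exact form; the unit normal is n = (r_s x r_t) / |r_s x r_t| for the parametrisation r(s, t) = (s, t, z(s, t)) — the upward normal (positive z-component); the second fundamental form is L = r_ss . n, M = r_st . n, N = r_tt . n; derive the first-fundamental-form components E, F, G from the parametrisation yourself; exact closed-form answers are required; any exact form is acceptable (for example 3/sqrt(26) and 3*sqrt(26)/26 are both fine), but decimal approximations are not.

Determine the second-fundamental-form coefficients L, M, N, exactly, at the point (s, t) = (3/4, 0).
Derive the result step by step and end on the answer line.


z_s = -1/4, z_t = 0, z_ss = 0, z_st = 0, z_tt = 0
E = 17/16, F = 0, G = 1; answer radicand W^2 = 17/16
unnormalised second-form numerators: l = 0, m = 0, n = 0; L = l/sqrt(17/16), and similarly M = m/sqrt(W^2), N = n/sqrt(W^2)

Answer: L = 0, M = 0, N = 0


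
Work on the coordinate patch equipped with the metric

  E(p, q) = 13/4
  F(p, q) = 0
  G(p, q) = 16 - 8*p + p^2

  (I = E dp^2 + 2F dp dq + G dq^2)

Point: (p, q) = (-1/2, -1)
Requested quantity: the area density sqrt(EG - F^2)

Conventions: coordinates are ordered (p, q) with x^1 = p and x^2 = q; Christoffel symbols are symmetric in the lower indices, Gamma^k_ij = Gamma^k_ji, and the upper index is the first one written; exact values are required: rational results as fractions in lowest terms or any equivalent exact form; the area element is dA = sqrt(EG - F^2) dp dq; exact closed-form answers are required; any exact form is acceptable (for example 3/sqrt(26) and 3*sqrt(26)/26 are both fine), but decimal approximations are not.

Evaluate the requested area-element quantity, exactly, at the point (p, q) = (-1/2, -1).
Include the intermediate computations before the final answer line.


E = 13/4, F = 0, G = 81/4; EG - F^2 = 1053/16

Answer: sqrt(EG - F^2) = 9*sqrt(13)/4


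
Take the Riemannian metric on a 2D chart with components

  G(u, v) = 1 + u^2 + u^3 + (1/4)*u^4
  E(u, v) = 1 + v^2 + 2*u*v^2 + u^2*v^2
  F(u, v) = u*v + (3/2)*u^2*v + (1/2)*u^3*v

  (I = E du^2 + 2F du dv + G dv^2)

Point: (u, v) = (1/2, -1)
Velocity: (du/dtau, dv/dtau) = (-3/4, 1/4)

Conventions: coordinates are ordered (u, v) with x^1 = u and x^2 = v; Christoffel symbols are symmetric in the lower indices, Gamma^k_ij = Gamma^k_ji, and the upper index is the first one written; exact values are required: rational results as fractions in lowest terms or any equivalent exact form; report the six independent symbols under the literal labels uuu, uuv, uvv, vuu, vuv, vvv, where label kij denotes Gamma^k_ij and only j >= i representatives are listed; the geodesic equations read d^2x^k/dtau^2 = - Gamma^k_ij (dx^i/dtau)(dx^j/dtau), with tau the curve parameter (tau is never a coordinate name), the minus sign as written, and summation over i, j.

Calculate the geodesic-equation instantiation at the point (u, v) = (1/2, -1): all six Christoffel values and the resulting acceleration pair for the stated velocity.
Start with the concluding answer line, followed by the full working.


Answer: Gamma_uuu = 96/233, Gamma_uuv = -144/233, Gamma_uvv = 0, Gamma_vuu = -40/233, Gamma_vuv = 60/233, Gamma_vvv = 0; accelerations (d^2u/dtau^2, d^2v/dtau^2) = (-108/233, 45/233)

E = 13/4, F = -15/16, G = 89/64 at the point
E_u = 3, E_v = -9/2, F_u = -23/8, F_v = 15/16, G_u = 15/8, G_v = 0
EG - F^2 = 233/64;  g^inv = (64/233) * [[89/64, 15/16], [15/16, 13/4]]
first-kind symbols [ij,l] = (1/2)(d_i g_jl + d_j g_il - d_l g_ij): [uu,u] = E_u/2 = 3/2, [uu,v] = F_u - E_v/2 = -5/8, [uv,u] = E_v/2 = -9/4, [uv,v] = G_u/2 = 15/16, [vv,u] = F_v - G_u/2 = 0, [vv,v] = G_v/2 = 0
Gamma^u_ij = (G*[ij,u] - F*[ij,v])/(EG - F^2), Gamma^v_ij = (E*[ij,v] - F*[ij,u])/(EG - F^2)
Gamma_uuu = 96/233, Gamma_uuv = -144/233, Gamma_uvv = 0, Gamma_vuu = -40/233, Gamma_vuv = 60/233, Gamma_vvv = 0
d^2u/dtau^2 = -(Gamma_uuu*(-3/4)^2 + 2*Gamma_uuv*(-3/4)*(1/4) + Gamma_uvv*(1/4)^2) = -108/233
d^2v/dtau^2 = -(Gamma_vuu*(-3/4)^2 + 2*Gamma_vuv*(-3/4)*(1/4) + Gamma_vvv*(1/4)^2) = 45/233


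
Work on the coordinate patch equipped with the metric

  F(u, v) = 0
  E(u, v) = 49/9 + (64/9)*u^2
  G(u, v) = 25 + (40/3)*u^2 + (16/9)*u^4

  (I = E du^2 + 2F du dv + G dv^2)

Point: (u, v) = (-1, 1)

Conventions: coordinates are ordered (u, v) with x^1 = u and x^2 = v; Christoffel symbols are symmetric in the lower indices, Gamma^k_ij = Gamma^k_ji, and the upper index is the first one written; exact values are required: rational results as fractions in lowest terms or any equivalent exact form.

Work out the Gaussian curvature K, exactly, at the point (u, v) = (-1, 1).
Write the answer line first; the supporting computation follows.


Answer: K = -3528/242611

E = 113/9, F = 0, G = 361/9, EG - F^2 = 40793/81 at the point
E_u = -128/9, E_v = 0, F_u = 0, F_v = 0, G_u = -304/9, G_v = 0
E_vv = 0, F_uv = 0, G_uu = 48
Evaluate Brioschi's two determinant matrices M1, M2 and divide by (EG - F^2)^2.
M1 = [[-E_vv/2 + F_uv - G_uu/2, E_u/2, F_u - E_v/2], [F_v - G_u/2, E, F], [G_v/2, F, G]] = [[-24, -64/9, 0], [152/9, 113/9, 0], [0, 0, 361/9]]; det M1 = -5299480/729
M2 = [[0, E_v/2, G_u/2], [E_v/2, E, F], [G_u/2, F, G]] = [[0, 0, -152/9], [0, 113/9, 0], [-152/9, 0, 361/9]]; det M2 = -2610752/729
det M1 - det M2 = -2688728/729; K = -2688728/729 / (40793/81)^2 = -3528/242611


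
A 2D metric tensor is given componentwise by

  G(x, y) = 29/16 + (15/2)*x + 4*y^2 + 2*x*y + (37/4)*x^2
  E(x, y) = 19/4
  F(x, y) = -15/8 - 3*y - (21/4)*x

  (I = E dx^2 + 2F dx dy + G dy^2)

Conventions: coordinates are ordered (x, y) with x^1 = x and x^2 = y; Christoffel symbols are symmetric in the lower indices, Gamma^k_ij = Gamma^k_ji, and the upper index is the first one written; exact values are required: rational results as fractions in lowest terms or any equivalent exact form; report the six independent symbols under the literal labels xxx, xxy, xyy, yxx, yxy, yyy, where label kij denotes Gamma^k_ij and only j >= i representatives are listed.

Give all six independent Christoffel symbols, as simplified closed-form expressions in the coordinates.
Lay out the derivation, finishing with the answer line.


E = 19/4; F = -15/8 - 3*y - (21/4)*x; G = 29/16 + (15/2)*x + 4*y^2 + 2*x*y + (37/4)*x^2
Gamma^k_ij = (1/2) g^{kl} (d_i g_jl + d_j g_il - d_l g_ij), with g^inv = (1/(EG-F^2)) [[G, -F], [-F, E]]
first partials: E_x = 0, E_y = 0, F_x = -21/4, F_y = -3, G_x = 15/2 + 2*y + (37/2)*x, G_y = 8*y + 2*x
D = EG - F^2 = 163/32 - (45/4)*y + (255/16)*x + 10*y^2 - 22*x*y + (131/8)*x^2
expanded: Gamma^x_xx = (G E_x - 2F F_x + F E_y)/(2D), Gamma^x_xy = (G E_y - F G_x)/(2D), Gamma^x_yy = (2G F_y - G G_x - F G_y)/(2D), Gamma^y_xx = (2E F_x - E E_y - F E_x)/(2D), Gamma^y_xy = (E G_x - F E_y)/(2D), Gamma^y_yy = (E G_y - 2F F_y + F G_x)/(2D); substitute and cancel common factors

Answer: Gamma_xxx = (-882*x - 504*y - 315)/(524*x^2 - 704*x*y + 510*x + 320*y^2 - 360*y + 163), Gamma_xxy = (1554*x^2 + 1056*x*y + 1185*x + 96*y^2 + 420*y + 225)/(524*x^2 - 704*x*y + 510*x + 320*y^2 - 360*y + 163), Gamma_xyy = (-5476*x^3 - 1776*x^2*y - 8100*x^2 - 2496*x*y^2 + 192*x*y - 4193*x - 256*y^3 - 960*y^2 + 364*y - 783)/(1048*x^2 - 1408*x*y + 1020*x + 640*y^2 - 720*y + 326), Gamma_yxx = -798/(524*x^2 - 704*x*y + 510*x + 320*y^2 - 360*y + 163), Gamma_yxy = (1406*x + 152*y + 570)/(524*x^2 - 704*x*y + 510*x + 320*y^2 - 360*y + 163), Gamma_yyy = (-1554*x^2 - 1056*x*y - 1537*x - 96*y^2 - 100*y - 405)/(524*x^2 - 704*x*y + 510*x + 320*y^2 - 360*y + 163)
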